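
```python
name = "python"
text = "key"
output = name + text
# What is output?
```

Trace:
`name = "python"` → name = 'python'
`text = "key"` → text = 'key'
`output = name + text` → output = 'pythonkey'
So output = 'pythonkey'

Answer: 'pythonkey'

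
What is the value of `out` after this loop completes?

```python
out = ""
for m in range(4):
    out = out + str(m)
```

Concatenate digits 0 to 3
`out` takes the values: "" → "0" → "01" → "012" → "0123"

Answer: "0123"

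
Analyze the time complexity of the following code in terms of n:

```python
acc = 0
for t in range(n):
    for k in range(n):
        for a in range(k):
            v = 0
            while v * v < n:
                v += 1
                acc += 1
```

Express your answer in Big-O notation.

Each loop level contributes: n × n × n × √n. Multiplying the contributions gives O(n^3√n).

Answer: O(n^3√n)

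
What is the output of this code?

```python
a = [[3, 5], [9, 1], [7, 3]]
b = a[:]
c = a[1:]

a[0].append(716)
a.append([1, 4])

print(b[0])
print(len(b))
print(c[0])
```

Key concept: slice with nested mutation.
Step by step:
`a = [[3, 5], [9, 1], [7, 3]]` → a = [[3, 5], [9, 1], [7, 3]]
`b = a[:]` → b = [[3, 5], [9, 1], [7, 3]]
`c = a[1:]` → c = [[9, 1], [7, 3]]
`a[0].append(716)` → a = [[3, 5, 716], [9, 1], [7, 3]]; b = [[3, 5, 716], [9, 1], [7, 3]]
`a.append([1, 4])` → a = [[3, 5, 716], [9, 1], [7, 3], [1, 4]]
`print(b[0])` → prints [3, 5, 716]
`print(len(b))` → prints 3
`print(c[0])` → prints [9, 1]

Answer:
[3, 5, 716]
3
[9, 1]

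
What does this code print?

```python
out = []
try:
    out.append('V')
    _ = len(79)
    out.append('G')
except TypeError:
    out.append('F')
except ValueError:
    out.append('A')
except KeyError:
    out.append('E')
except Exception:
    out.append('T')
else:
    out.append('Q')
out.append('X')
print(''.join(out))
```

Execution trace: 'V' (try body) → 'F' (except TypeError) → 'X' (after the try/except). Output: VFX

Answer: VFX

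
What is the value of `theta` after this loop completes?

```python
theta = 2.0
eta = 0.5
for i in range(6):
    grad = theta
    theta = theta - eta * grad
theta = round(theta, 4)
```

Gradient descent: w = 2.0 * (1 - 0.5)^6
`theta` takes the values: 2.0 → 1.0 → 0.5 → 0.25 → 0.125 → 0.0625 → 0.03125 → 0.0312

Answer: 0.0312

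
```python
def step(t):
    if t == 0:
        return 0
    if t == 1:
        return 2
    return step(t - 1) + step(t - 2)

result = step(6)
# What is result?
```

Build up from base cases: step(0)=0, step(1)=2, step(2)=2, step(3)=4, step(4)=6, step(5)=10, step(6)=16

Answer: 16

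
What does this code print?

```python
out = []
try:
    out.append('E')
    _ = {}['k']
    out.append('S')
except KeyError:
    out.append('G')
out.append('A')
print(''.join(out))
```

Execution trace: 'E' (try body) → 'G' (except KeyError) → 'A' (after the try/except). Output: EGA

Answer: EGA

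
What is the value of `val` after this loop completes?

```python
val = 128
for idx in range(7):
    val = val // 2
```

Halve 7 times: 128 // 2^7 = 1
`val` takes the values: 128 → 64 → 32 → 16 → 8 → 4 → 2 → 1

Answer: 1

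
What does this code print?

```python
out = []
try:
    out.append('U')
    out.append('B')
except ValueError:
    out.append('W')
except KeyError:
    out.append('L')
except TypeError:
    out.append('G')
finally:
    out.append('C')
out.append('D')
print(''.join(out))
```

Execution trace: 'U' (try body) → 'B' (try body, no exception) → 'C' (finally) → 'D' (after the try/except). Output: UBCD

Answer: UBCD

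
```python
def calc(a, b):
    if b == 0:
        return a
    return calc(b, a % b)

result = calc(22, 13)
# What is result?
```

calc(22, 13) -> calc(13, 9) -> calc(9, 4) -> calc(4, 1) -> calc(1, 0) -> 1

Answer: 1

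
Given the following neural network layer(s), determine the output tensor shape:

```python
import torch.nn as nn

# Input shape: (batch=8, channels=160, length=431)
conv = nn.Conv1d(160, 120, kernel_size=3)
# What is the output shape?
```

Input: (8, 160, 431) -> Output: (8, 120, 429)

Answer: (8, 120, 429)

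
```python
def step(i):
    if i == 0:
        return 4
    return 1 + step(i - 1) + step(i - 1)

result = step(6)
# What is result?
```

step(i) = 1 + 2·step(i-1), step(0)=4. Closed form: (4+1)·2^6 - 1 = 319.

Answer: 319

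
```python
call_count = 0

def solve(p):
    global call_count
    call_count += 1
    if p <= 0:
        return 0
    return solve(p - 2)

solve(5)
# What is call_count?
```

Linear recursion stepping by 2: 4 calls from p=5 down to ≤0.

Answer: 4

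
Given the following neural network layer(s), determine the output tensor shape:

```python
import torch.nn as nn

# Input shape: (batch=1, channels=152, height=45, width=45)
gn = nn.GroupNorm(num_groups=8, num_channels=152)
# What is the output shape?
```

Input: (1, 152, 45, 45) -> Output: (1, 152, 45, 45)

Answer: (1, 152, 45, 45)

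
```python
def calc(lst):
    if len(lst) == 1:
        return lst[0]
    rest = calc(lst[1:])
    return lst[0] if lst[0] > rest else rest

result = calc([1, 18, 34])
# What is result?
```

Recursive max over [1, 18, 34] = 34

Answer: 34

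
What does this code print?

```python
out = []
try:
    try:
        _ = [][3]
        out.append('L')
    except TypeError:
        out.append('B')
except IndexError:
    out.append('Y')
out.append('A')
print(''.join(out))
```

Execution trace: 'Y' (outer except IndexError) → 'A' (after the try/except). Output: YA

Answer: YA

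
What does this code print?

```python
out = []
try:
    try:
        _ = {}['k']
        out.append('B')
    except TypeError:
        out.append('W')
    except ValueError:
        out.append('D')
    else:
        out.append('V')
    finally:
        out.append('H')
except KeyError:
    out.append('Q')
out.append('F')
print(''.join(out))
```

Execution trace: 'H' (finally) → 'Q' (outer except KeyError) → 'F' (after the try/except). Output: HQF

Answer: HQF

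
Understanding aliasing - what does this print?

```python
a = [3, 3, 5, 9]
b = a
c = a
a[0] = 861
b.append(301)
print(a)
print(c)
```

Key concept: multiple aliases.
Step by step:
`a = [3, 3, 5, 9]` → a = [3, 3, 5, 9]
`b = a` → b = [3, 3, 5, 9] (same object as a)
`c = a` → c = [3, 3, 5, 9] (same object as a, b)
`a[0] = 861` → a = [861, 3, 5, 9] (same object as b, c); b = [861, 3, 5, 9] (same object as a, c); c = [861, 3, 5, 9] (same object as a, b)
`b.append(301)` → a = [861, 3, 5, 9, 301] (same object as b, c); b = [861, 3, 5, 9, 301] (same object as a, c); c = [861, 3, 5, 9, 301] (same object as a, b)
`print(a)` → prints [861, 3, 5, 9, 301]
`print(c)` → prints [861, 3, 5, 9, 301]

Answer:
[861, 3, 5, 9, 301]
[861, 3, 5, 9, 301]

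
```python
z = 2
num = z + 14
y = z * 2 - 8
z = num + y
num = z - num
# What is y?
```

Trace:
`z = 2` → z = 2
`num = z + 14` → num = 16
`y = z * 2 - 8` → y = -4
`z = num + y` → z = 12
`num = z - num` → num = -4
So y = -4

Answer: -4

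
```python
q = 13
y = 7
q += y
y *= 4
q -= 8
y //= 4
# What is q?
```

Trace:
`q = 13` → q = 13
`y = 7` → y = 7
`q += y` → q = 20
`y *= 4` → y = 28
`q -= 8` → q = 12
`y //= 4` → y = 7
So q = 12

Answer: 12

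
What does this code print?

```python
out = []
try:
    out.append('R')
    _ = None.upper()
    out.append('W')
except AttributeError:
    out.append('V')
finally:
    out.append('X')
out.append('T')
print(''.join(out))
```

Execution trace: 'R' (try body) → 'V' (except AttributeError) → 'X' (finally) → 'T' (after the try/except). Output: RVXT

Answer: RVXT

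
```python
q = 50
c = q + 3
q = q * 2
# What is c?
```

Trace:
`q = 50` → q = 50
`c = q + 3` → c = 53
`q = q * 2` → q = 100
So c = 53

Answer: 53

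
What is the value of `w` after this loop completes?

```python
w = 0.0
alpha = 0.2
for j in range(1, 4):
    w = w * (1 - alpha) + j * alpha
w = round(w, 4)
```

Moving average with lr=0.2
`w` takes the values: 0.0 → 0.2 → 0.56 → 1.048

Answer: 1.048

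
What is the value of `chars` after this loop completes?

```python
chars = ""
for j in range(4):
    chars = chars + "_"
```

Repeat '_' 4 times
`chars` takes the values: "" → "_" → "__" → "___" → "____"

Answer: "____"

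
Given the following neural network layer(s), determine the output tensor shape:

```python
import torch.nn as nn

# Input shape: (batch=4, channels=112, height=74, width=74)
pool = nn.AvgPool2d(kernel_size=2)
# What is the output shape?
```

Input: (4, 112, 74, 74) -> Output: (4, 112, 37, 37)

Answer: (4, 112, 37, 37)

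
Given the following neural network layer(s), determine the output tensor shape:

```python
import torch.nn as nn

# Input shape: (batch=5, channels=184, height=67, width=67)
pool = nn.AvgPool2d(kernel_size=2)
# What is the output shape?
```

Input: (5, 184, 67, 67) -> Output: (5, 184, 33, 33)

Answer: (5, 184, 33, 33)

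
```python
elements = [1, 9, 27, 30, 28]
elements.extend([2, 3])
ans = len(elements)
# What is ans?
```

Trace:
`elements = [1, 9, 27, 30, 28]` → elements = [1, 9, 27, 30, 28]
`elements.extend([2, 3])` → elements = [1, 9, 27, 30, 28, 2, 3]
`ans = len(elements)` → ans = 7
So ans = 7

Answer: 7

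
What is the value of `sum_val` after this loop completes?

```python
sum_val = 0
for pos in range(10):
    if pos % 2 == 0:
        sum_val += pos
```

Sum of even numbers 0 to 9
`sum_val` takes the values: 0 → 2 → 6 → 12 → 20

Answer: 20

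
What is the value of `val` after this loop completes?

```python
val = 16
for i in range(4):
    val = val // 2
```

Halve 4 times: 16 // 2^4 = 1
`val` takes the values: 16 → 8 → 4 → 2 → 1

Answer: 1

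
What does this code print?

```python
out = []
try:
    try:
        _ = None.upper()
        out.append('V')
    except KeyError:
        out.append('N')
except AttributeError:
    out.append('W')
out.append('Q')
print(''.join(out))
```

Execution trace: 'W' (outer except AttributeError) → 'Q' (after the try/except). Output: WQ

Answer: WQ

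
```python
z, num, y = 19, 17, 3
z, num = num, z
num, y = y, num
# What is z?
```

Trace:
`z, num, y = 19, 17, 3` → z = 19; num = 17; y = 3
`z, num = num, z` → z = 17; num = 19
`num, y = y, num` → num = 3; y = 19
So z = 17

Answer: 17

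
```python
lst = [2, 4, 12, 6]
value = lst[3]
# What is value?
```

Trace:
`lst = [2, 4, 12, 6]` → lst = [2, 4, 12, 6]
`value = lst[3]` → value = 6
So value = 6

Answer: 6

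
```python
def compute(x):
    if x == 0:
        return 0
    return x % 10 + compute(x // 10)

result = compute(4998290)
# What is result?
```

Sum of digits of 4998290: 0 + 9 + 2 + 8 + 9 + 9 + 4 = 41

Answer: 41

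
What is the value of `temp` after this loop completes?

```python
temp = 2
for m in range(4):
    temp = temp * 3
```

Multiply by 3, 4 times: 2 * 3^4 = 162
`temp` takes the values: 2 → 6 → 18 → 54 → 162

Answer: 162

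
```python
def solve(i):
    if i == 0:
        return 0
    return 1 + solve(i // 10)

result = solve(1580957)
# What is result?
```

Count of digits of 1580957: 7

Answer: 7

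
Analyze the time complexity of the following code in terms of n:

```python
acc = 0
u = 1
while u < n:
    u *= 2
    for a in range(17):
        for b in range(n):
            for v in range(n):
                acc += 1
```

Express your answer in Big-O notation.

Each loop level contributes: log n × 1 × n × n. Multiplying the contributions gives O(n^2 log n).

Answer: O(n^2 log n)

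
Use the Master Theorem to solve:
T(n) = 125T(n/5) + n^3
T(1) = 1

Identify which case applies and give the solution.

a=125, b=5, f(n)=n^3. log_5(125) = 3. Since c=3 = 3, Case 2 applies: T(n) = Θ(n^log_b(a) · log n) = O(n^3 log n).

Answer: O(n^3 log n) - Case 2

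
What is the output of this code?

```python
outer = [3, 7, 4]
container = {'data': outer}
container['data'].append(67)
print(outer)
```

Key concept: dict holds reference to list.
Step by step:
`outer = [3, 7, 4]` → outer = [3, 7, 4]
`container = {'data': outer}` → container = {'data': [3, 7, 4]}
`container['data'].append(67)` → outer = [3, 7, 4, 67]; container = {'data': [3, 7, 4, 67]}
`print(outer)` → prints [3, 7, 4, 67]

Answer: [3, 7, 4, 67]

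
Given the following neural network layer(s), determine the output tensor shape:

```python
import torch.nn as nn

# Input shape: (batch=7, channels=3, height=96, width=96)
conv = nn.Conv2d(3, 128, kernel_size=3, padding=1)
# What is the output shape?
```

Input: (7, 3, 96, 96) -> Output: (7, 128, 96, 96)

Answer: (7, 128, 96, 96)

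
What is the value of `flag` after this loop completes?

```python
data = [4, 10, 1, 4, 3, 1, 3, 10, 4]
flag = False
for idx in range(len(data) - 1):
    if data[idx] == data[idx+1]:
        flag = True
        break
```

Check consecutive duplicates in [4, 10, 1, 4, 3, 1, 3, 10, 4]
`flag` takes the values: False

Answer: False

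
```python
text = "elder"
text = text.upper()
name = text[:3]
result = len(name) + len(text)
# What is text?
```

Trace:
`text = "elder"` → text = 'elder'
`text = text.upper()` → text = 'ELDER'
`name = text[:3]` → name = 'ELD'
`result = len(name) + len(text)` → result = 8
So text = 'ELDER'

Answer: 'ELDER'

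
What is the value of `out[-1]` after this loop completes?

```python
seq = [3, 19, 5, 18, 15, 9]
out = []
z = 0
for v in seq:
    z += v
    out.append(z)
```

Cumulative sum ends at 69
`out` takes the values: [] → [3] → [3, 22] → [3, 22, 27] → [3, 22, 27, 45] → [3, 22, 27, 45, 60] → [3, 22, 27, 45, 60, 69]
So `out[-1]` = 69

Answer: 69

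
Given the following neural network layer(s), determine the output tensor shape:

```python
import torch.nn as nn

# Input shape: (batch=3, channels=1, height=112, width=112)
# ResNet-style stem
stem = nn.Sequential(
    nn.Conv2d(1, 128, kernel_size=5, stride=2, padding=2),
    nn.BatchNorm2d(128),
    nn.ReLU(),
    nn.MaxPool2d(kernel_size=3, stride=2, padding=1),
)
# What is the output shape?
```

Input: (3, 1, 112, 112) -> after Conv2d 5x5 stride=2: (3, 128, 56, 56) -> Output: (3, 128, 28, 28)

Answer: (3, 128, 28, 28)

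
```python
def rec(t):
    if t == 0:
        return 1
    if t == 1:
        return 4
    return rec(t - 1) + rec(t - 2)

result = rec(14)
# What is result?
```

Build up from base cases: rec(0)=1, rec(1)=4, rec(2)=5, rec(3)=9, rec(4)=14, rec(5)=23, rec(6)=37, ..., rec(14)=1741

Answer: 1741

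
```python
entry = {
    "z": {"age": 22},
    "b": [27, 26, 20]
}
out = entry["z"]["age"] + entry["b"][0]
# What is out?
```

Trace:
`entry = { ...` → entry = {'z': {'age': 22}, 'b': [27, 26, 20]}
`out = entry["z"]["age"] + entry["b"][0]` → out = 49
So out = 49

Answer: 49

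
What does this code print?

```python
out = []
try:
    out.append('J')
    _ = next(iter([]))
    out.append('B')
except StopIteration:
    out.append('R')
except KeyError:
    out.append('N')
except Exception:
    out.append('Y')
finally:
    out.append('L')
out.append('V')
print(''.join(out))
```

Execution trace: 'J' (try body) → 'R' (except StopIteration) → 'L' (finally) → 'V' (after the try/except). Output: JRLV

Answer: JRLV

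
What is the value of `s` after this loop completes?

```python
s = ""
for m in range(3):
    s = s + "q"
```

Repeat 'q' 3 times
`s` takes the values: "" → "q" → "qq" → "qqq"

Answer: "qqq"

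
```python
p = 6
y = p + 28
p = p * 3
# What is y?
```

Trace:
`p = 6` → p = 6
`y = p + 28` → y = 34
`p = p * 3` → p = 18
So y = 34

Answer: 34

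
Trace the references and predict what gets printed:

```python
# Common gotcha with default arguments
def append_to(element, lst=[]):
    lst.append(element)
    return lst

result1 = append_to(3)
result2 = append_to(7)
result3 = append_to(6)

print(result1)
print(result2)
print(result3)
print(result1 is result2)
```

Key concept: mutable default argument gotcha.
Step by step:
`result1 = append_to(3)` → result1 = [3]
`result2 = append_to(7)` → result1 = [3, 7] (same object as result2); result2 = [3, 7] (same object as result1)
`result3 = append_to(6)` → result1 = [3, 7, 6] (same object as result2, result3); result2 = [3, 7, 6] (same object as result1, result3); result3 = [3, 7, 6] (same object as result1, result2)
`print(result1)` → prints [3, 7, 6]
`print(result2)` → prints [3, 7, 6]
`print(result3)` → prints [3, 7, 6]
`print(result1 is result2)` → prints True

Answer:
[3, 7, 6]
[3, 7, 6]
[3, 7, 6]
True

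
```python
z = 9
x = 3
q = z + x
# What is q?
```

Trace:
`z = 9` → z = 9
`x = 3` → x = 3
`q = z + x` → q = 12
So q = 12

Answer: 12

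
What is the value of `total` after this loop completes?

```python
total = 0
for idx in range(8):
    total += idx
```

Sum of 0 to 7 = 28
`total` takes the values: 0 → 1 → 3 → 6 → 10 → 15 → 21 → 28

Answer: 28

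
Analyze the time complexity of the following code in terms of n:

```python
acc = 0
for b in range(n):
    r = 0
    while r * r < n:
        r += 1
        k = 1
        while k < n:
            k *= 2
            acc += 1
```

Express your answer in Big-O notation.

Each loop level contributes: n × √n × log n. Multiplying the contributions gives O(n√n log n).

Answer: O(n√n log n)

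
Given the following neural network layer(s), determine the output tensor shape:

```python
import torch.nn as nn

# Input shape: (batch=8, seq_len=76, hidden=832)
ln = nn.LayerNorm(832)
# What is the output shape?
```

Input: (8, 76, 832) -> Output: (8, 76, 832)

Answer: (8, 76, 832)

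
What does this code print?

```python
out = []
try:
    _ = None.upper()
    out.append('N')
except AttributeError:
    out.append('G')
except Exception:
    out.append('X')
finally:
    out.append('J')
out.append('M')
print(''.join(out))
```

Execution trace: 'G' (except AttributeError) → 'J' (finally) → 'M' (after the try/except). Output: GJM

Answer: GJM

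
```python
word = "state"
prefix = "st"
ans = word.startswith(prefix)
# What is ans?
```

Trace:
`word = "state"` → word = 'state'
`prefix = "st"` → prefix = 'st'
`ans = word.startswith(prefix)` → ans = True
So ans = True

Answer: True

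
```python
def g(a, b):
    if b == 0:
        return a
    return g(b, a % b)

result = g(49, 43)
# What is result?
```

g(49, 43) -> g(43, 6) -> g(6, 1) -> g(1, 0) -> 1

Answer: 1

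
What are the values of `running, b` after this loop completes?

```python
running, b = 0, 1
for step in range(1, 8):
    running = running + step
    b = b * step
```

Sum and factorial of 1 to 7
`running, b` takes the values: (0, 1) → (1, 1) → (3, 1) → (3, 2) → (6, 2) → (6, 6) → (10, 6) → (10, 24) → (15, 24) → (15, 120) → (21, 120) → (21, 720) → (28, 720) → (28, 5040)

Answer: 28, 5040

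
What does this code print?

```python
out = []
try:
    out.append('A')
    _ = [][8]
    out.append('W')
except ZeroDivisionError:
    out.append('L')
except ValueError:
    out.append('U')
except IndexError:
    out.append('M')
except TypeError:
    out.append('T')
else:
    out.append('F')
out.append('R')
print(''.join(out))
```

Execution trace: 'A' (try body) → 'M' (except IndexError) → 'R' (after the try/except). Output: AMR

Answer: AMR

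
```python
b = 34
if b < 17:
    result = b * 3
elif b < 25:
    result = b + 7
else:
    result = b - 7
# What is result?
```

Trace:
`b = 34` → b = 34
`if b < 17: ...` → b < 17 is False, b < 25 is False, take else branch → result = 27
So result = 27

Answer: 27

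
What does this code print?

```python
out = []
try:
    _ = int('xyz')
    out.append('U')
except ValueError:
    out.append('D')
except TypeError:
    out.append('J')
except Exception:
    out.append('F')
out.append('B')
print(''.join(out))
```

Execution trace: 'D' (except ValueError) → 'B' (after the try/except). Output: DB

Answer: DB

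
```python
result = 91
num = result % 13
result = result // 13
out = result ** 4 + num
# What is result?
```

Trace:
`result = 91` → result = 91
`num = result % 13` → num = 0
`result = result // 13` → result = 7
`out = result ** 4 + num` → out = 2401
So result = 7

Answer: 7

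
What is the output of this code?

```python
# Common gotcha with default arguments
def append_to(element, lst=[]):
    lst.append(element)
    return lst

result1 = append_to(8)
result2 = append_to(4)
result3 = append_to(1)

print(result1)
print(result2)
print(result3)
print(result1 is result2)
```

Key concept: mutable default argument gotcha.
Step by step:
`result1 = append_to(8)` → result1 = [8]
`result2 = append_to(4)` → result1 = [8, 4] (same object as result2); result2 = [8, 4] (same object as result1)
`result3 = append_to(1)` → result1 = [8, 4, 1] (same object as result2, result3); result2 = [8, 4, 1] (same object as result1, result3); result3 = [8, 4, 1] (same object as result1, result2)
`print(result1)` → prints [8, 4, 1]
`print(result2)` → prints [8, 4, 1]
`print(result3)` → prints [8, 4, 1]
`print(result1 is result2)` → prints True

Answer:
[8, 4, 1]
[8, 4, 1]
[8, 4, 1]
True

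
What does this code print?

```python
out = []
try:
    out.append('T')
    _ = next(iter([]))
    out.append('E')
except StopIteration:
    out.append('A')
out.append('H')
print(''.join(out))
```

Execution trace: 'T' (try body) → 'A' (except StopIteration) → 'H' (after the try/except). Output: TAH

Answer: TAH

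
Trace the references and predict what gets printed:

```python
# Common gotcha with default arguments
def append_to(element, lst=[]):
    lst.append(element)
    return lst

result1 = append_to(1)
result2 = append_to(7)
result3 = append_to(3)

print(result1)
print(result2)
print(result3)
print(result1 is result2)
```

Key concept: mutable default argument gotcha.
Step by step:
`result1 = append_to(1)` → result1 = [1]
`result2 = append_to(7)` → result1 = [1, 7] (same object as result2); result2 = [1, 7] (same object as result1)
`result3 = append_to(3)` → result1 = [1, 7, 3] (same object as result2, result3); result2 = [1, 7, 3] (same object as result1, result3); result3 = [1, 7, 3] (same object as result1, result2)
`print(result1)` → prints [1, 7, 3]
`print(result2)` → prints [1, 7, 3]
`print(result3)` → prints [1, 7, 3]
`print(result1 is result2)` → prints True

Answer:
[1, 7, 3]
[1, 7, 3]
[1, 7, 3]
True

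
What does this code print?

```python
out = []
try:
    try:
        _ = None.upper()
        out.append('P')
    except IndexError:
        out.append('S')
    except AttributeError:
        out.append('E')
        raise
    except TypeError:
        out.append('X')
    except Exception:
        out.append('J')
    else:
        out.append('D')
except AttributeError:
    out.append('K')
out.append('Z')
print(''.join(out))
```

Execution trace: 'E' (except AttributeError) → 'K' (outer except AttributeError) → 'Z' (after the try/except). Output: EKZ

Answer: EKZ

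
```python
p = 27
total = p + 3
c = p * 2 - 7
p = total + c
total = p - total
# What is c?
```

Trace:
`p = 27` → p = 27
`total = p + 3` → total = 30
`c = p * 2 - 7` → c = 47
`p = total + c` → p = 77
`total = p - total` → total = 47
So c = 47

Answer: 47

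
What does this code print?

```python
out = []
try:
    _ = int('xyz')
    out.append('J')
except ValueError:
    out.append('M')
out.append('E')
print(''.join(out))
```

Execution trace: 'M' (except ValueError) → 'E' (after the try/except). Output: ME

Answer: ME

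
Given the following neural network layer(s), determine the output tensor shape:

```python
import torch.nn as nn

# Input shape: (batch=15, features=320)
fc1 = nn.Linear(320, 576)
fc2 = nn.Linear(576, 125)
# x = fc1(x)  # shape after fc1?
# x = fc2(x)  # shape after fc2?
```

Input: (15, 320) -> after fc1: (15, 576) -> Output: (15, 125)

Answer: (15, 125)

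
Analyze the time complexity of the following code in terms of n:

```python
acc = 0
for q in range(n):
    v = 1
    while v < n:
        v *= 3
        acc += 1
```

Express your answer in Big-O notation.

Each loop level contributes: n × log n. Multiplying the contributions gives O(n log n).

Answer: O(n log n)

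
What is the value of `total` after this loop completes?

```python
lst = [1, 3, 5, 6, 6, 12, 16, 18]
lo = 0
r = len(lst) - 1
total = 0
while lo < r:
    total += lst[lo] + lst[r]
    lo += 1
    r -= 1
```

Sum of pairs from ends
`total` takes the values: 0 → 19 → 38 → 55 → 67

Answer: 67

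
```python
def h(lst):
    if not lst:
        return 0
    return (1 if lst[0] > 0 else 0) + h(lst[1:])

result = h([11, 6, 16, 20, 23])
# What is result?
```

Count of positive elements in [11, 6, 16, 20, 23] = 5

Answer: 5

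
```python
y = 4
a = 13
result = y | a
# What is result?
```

Trace:
`y = 4` → y = 4
`a = 13` → a = 13
`result = y | a` → result = 13
So result = 13

Answer: 13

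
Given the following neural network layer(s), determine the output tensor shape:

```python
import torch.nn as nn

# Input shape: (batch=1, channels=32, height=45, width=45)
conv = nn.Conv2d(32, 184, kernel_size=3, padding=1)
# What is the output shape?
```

Input: (1, 32, 45, 45) -> Output: (1, 184, 45, 45)

Answer: (1, 184, 45, 45)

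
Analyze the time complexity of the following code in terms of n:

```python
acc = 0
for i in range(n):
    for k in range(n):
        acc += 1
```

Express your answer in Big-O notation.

Each loop level contributes: n × n. Multiplying the contributions gives O(n^2).

Answer: O(n^2)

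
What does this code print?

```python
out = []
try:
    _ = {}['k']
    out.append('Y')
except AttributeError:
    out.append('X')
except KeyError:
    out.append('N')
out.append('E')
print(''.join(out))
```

Execution trace: 'N' (except KeyError) → 'E' (after the try/except). Output: NE

Answer: NE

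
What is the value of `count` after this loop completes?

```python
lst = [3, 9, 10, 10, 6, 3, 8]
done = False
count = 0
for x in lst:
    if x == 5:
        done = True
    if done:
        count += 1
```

Count elements after first 5 in [3, 9, 10, 10, 6, 3, 8]
`count` takes the values: 0

Answer: 0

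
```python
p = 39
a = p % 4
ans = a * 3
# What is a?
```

Trace:
`p = 39` → p = 39
`a = p % 4` → a = 3
`ans = a * 3` → ans = 9
So a = 3

Answer: 3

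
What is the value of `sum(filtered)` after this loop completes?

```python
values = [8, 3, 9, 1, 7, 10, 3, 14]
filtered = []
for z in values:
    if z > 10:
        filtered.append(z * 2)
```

Sum of doubled values > 10
`filtered` takes the values: [] → [28]
So `sum(filtered)` = 28

Answer: 28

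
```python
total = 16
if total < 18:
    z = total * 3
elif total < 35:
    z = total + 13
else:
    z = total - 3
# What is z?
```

Trace:
`total = 16` → total = 16
`if total < 18: ...` → total < 18 is True → z = 48
So z = 48

Answer: 48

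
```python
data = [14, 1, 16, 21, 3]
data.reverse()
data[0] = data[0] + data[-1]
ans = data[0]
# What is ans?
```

Trace:
`data = [14, 1, 16, 21, 3]` → data = [14, 1, 16, 21, 3]
`data.reverse()` → data = [3, 21, 16, 1, 14]
`data[0] = data[0] + data[-1]` → data = [17, 21, 16, 1, 14]
`ans = data[0]` → ans = 17
So ans = 17

Answer: 17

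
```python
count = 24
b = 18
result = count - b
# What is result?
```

Trace:
`count = 24` → count = 24
`b = 18` → b = 18
`result = count - b` → result = 6
So result = 6

Answer: 6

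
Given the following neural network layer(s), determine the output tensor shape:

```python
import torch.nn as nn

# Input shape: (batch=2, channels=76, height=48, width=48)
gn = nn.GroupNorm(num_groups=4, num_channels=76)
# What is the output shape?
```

Input: (2, 76, 48, 48) -> Output: (2, 76, 48, 48)

Answer: (2, 76, 48, 48)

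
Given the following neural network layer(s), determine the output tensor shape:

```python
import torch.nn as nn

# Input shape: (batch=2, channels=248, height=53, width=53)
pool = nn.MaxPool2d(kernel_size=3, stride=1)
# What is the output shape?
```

Input: (2, 248, 53, 53) -> Output: (2, 248, 51, 51)

Answer: (2, 248, 51, 51)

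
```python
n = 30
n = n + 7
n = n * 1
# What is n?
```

Trace:
`n = 30` → n = 30
`n = n + 7` → n = 37
`n = n * 1` → n = 37
So n = 37

Answer: 37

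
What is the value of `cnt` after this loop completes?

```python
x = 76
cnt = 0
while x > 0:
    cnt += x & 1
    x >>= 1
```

Count set bits in 76 (binary: 0b1001100)
`cnt` takes the values: 0 → 1 → 2 → 3

Answer: 3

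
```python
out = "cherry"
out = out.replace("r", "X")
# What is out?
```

Trace:
`out = "cherry"` → out = 'cherry'
`out = out.replace("r", "X")` → out = 'cheXXy'
So out = 'cheXXy'

Answer: 'cheXXy'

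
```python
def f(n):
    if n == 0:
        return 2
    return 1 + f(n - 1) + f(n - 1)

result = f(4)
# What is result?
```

f(n) = 1 + 2·f(n-1), f(0)=2. Closed form: (2+1)·2^4 - 1 = 47.

Answer: 47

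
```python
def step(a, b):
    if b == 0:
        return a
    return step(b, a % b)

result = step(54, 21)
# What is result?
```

step(54, 21) -> step(21, 12) -> step(12, 9) -> step(9, 3) -> step(3, 0) -> 3

Answer: 3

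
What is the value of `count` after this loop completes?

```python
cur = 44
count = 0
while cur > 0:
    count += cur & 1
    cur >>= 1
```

Count set bits in 44 (binary: 0b101100)
`count` takes the values: 0 → 1 → 2 → 3

Answer: 3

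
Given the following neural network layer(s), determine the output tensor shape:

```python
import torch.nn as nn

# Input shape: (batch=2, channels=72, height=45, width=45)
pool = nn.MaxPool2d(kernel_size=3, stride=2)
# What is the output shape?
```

Input: (2, 72, 45, 45) -> Output: (2, 72, 22, 22)

Answer: (2, 72, 22, 22)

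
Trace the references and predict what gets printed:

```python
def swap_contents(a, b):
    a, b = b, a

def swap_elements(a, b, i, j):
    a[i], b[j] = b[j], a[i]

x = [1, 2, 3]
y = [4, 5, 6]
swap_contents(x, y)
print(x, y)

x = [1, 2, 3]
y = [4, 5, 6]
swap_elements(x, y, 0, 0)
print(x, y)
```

Key concept: parameter rebinding vs mutation.
Step by step:
`x = [1, 2, 3]` → x = [1, 2, 3]
`y = [4, 5, 6]` → y = [4, 5, 6]
`swap_contents(x, y)` → no visible change to tracked variables
`print(x, y)` → prints [1, 2, 3] [4, 5, 6]
`x = [1, 2, 3]` → x = [1, 2, 3]
`y = [4, 5, 6]` → y = [4, 5, 6]
`swap_elements(x, y, 0, 0)` → x = [4, 2, 3]; y = [1, 5, 6]
`print(x, y)` → prints [4, 2, 3] [1, 5, 6]

Answer:
[1, 2, 3] [4, 5, 6]
[4, 2, 3] [1, 5, 6]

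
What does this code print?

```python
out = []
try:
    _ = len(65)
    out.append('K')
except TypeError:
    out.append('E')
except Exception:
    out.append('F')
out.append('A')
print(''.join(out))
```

Execution trace: 'E' (except TypeError) → 'A' (after the try/except). Output: EA

Answer: EA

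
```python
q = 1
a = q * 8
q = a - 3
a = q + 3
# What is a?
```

Trace:
`q = 1` → q = 1
`a = q * 8` → a = 8
`q = a - 3` → q = 5
`a = q + 3` → a = 8
So a = 8

Answer: 8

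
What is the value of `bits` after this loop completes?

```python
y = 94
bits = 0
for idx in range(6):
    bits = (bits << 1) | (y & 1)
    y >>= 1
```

Reverse lowest 6 bits of 94
`bits` takes the values: 0 → 1 → 3 → 7 → 15 → 30

Answer: 30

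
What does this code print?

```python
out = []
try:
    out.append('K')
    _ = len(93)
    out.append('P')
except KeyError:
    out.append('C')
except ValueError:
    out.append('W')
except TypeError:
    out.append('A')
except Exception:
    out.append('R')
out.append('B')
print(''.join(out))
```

Execution trace: 'K' (try body) → 'A' (except TypeError) → 'B' (after the try/except). Output: KAB

Answer: KAB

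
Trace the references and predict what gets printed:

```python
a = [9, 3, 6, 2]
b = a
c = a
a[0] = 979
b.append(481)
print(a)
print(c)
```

Key concept: multiple aliases.
Step by step:
`a = [9, 3, 6, 2]` → a = [9, 3, 6, 2]
`b = a` → b = [9, 3, 6, 2] (same object as a)
`c = a` → c = [9, 3, 6, 2] (same object as a, b)
`a[0] = 979` → a = [979, 3, 6, 2] (same object as b, c); b = [979, 3, 6, 2] (same object as a, c); c = [979, 3, 6, 2] (same object as a, b)
`b.append(481)` → a = [979, 3, 6, 2, 481] (same object as b, c); b = [979, 3, 6, 2, 481] (same object as a, c); c = [979, 3, 6, 2, 481] (same object as a, b)
`print(a)` → prints [979, 3, 6, 2, 481]
`print(c)` → prints [979, 3, 6, 2, 481]

Answer:
[979, 3, 6, 2, 481]
[979, 3, 6, 2, 481]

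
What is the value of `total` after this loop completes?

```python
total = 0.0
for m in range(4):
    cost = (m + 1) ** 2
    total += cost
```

Sum of squared losses 1² + 2² + ... + 4²
`total` takes the values: 0.0 → 1.0 → 5.0 → 14.0 → 30.0

Answer: 30.0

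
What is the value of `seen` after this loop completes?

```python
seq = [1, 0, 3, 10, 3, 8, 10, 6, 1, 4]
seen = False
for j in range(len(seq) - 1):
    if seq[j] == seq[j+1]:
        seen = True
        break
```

Check consecutive duplicates in [1, 0, 3, 10, 3, 8, 10, 6, 1, 4]
`seen` takes the values: False

Answer: False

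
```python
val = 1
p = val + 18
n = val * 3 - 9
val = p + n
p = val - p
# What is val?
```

Trace:
`val = 1` → val = 1
`p = val + 18` → p = 19
`n = val * 3 - 9` → n = -6
`val = p + n` → val = 13
`p = val - p` → p = -6
So val = 13

Answer: 13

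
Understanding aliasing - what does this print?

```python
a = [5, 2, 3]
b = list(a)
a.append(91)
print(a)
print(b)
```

Key concept: list() constructor creates copy.
Step by step:
`a = [5, 2, 3]` → a = [5, 2, 3]
`b = list(a)` → b = [5, 2, 3]
`a.append(91)` → a = [5, 2, 3, 91]
`print(a)` → prints [5, 2, 3, 91]
`print(b)` → prints [5, 2, 3]

Answer:
[5, 2, 3, 91]
[5, 2, 3]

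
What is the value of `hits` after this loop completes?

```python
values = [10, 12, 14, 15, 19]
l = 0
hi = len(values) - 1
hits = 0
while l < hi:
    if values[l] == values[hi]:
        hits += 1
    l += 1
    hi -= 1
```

Count matching pairs from ends
`hits` takes the values: 0

Answer: 0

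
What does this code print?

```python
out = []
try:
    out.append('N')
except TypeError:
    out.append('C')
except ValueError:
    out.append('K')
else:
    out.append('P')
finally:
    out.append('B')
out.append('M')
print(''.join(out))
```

Execution trace: 'N' (try body, no exception) → 'P' (else) → 'B' (finally) → 'M' (after the try/except). Output: NPBM

Answer: NPBM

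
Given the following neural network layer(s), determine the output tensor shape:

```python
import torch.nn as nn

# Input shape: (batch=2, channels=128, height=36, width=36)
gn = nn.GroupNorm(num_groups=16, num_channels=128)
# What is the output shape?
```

Input: (2, 128, 36, 36) -> Output: (2, 128, 36, 36)

Answer: (2, 128, 36, 36)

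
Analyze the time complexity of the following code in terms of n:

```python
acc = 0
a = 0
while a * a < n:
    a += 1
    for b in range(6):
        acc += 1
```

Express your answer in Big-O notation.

Each loop level contributes: √n × 1. Multiplying the contributions gives O(√n).

Answer: O(√n)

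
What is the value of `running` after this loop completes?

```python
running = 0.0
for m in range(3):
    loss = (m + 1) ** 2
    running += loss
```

Sum of squared losses 1² + 2² + ... + 3²
`running` takes the values: 0.0 → 1.0 → 5.0 → 14.0

Answer: 14.0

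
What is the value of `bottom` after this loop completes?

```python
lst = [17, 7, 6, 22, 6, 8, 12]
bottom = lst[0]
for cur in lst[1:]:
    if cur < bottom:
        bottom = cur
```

Minimum of [17, 7, 6, 22, 6, 8, 12]
`bottom` takes the values: 17 → 7 → 6

Answer: 6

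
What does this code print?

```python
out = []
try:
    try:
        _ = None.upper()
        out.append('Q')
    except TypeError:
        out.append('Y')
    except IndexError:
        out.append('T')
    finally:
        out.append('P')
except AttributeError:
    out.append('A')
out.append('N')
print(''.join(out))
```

Execution trace: 'P' (inner finally) → 'A' (outer except AttributeError) → 'N' (after the try/except). Output: PAN

Answer: PAN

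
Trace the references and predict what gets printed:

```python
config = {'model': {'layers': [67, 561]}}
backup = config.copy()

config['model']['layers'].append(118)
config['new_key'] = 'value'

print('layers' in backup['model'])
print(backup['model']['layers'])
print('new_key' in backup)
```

Key concept: shallow copy gotcha with nested dict.
Step by step:
`config = {'model': {'layers': [67, 561]}}` → config = {'model': {'layers': [67, 561]}}
`backup = config.copy()` → backup = {'model': {'layers': [67, 561]}}
`config['model']['layers'].append(118)` → config = {'model': {'layers': [67, 561, 118]}}; backup = {'model': {'layers': [67, 561, 118]}}
`config['new_key'] = 'value'` → config = {'model': {'layers': [67, 561, 118]}, 'new_key': 'value'}
`print('layers' in backup['model'])` → prints True
`print(backup['model']['layers'])` → prints [67, 561, 118]
`print('new_key' in backup)` → prints False

Answer:
True
[67, 561, 118]
False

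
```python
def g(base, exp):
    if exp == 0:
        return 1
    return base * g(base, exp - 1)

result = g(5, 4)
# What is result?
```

g(5, 4) = 5 * 5 * 5 * 5 = 625

Answer: 625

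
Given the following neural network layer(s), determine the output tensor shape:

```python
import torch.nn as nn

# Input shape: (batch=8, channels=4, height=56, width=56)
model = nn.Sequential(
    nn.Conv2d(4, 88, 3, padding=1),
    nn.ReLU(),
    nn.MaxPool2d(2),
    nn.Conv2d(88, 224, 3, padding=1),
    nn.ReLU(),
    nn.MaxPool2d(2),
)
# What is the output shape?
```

Input: (8, 4, 56, 56) -> after first Conv2d: (8, 88, 56, 56) -> after first MaxPool2d: (8, 88, 28, 28) -> after second Conv2d: (8, 224, 28, 28) -> Output: (8, 224, 14, 14)

Answer: (8, 224, 14, 14)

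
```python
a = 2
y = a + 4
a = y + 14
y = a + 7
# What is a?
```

Trace:
`a = 2` → a = 2
`y = a + 4` → y = 6
`a = y + 14` → a = 20
`y = a + 7` → y = 27
So a = 20

Answer: 20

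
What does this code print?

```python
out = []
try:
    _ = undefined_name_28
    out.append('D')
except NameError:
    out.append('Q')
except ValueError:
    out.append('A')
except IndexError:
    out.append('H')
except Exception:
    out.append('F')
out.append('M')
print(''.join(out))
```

Execution trace: 'Q' (except NameError) → 'M' (after the try/except). Output: QM

Answer: QM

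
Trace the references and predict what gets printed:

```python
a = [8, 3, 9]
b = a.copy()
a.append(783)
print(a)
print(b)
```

Key concept: list.copy() creates independent copy.
Step by step:
`a = [8, 3, 9]` → a = [8, 3, 9]
`b = a.copy()` → b = [8, 3, 9]
`a.append(783)` → a = [8, 3, 9, 783]
`print(a)` → prints [8, 3, 9, 783]
`print(b)` → prints [8, 3, 9]

Answer:
[8, 3, 9, 783]
[8, 3, 9]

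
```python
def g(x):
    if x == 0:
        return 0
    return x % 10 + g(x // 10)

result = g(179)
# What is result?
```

Sum of digits of 179: 9 + 7 + 1 = 17

Answer: 17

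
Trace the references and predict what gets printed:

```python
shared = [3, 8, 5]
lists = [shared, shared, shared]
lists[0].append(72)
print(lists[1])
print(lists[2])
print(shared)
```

Key concept: list of same reference.
Step by step:
`shared = [3, 8, 5]` → shared = [3, 8, 5]
`lists = [shared, shared, shared]` → lists = [[3, 8, 5], [3, 8, 5], [3, 8, 5]]
`lists[0].append(72)` → shared = [3, 8, 5, 72]; lists = [[3, 8, 5, 72], [3, 8, 5, 72], [3, 8, 5, 72]]
`print(lists[1])` → prints [3, 8, 5, 72]
`print(lists[2])` → prints [3, 8, 5, 72]
`print(shared)` → prints [3, 8, 5, 72]

Answer:
[3, 8, 5, 72]
[3, 8, 5, 72]
[3, 8, 5, 72]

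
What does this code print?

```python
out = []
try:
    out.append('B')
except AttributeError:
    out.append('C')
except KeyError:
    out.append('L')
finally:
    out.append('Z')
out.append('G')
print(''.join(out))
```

Execution trace: 'B' (try body, no exception) → 'Z' (finally) → 'G' (after the try/except). Output: BZG

Answer: BZG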